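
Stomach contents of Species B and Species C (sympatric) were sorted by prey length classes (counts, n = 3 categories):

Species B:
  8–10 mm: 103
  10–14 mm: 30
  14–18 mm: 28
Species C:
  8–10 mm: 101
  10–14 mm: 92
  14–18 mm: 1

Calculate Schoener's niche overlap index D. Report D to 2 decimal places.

Proportions for Species B (n=161): 103/161=0.6398, 30/161=0.1863, 28/161=0.1739
Proportions for Species C (n=194): 101/194=0.5206, 92/194=0.4742, 1/194=0.0052
Σ|p₁ᵢ − p₂ᵢ| = 0.1192 + 0.2879 + 0.1687 = 0.5758
D = 1 − ½ × 0.5758 = 1 − 0.28790 = 0.71210

0.71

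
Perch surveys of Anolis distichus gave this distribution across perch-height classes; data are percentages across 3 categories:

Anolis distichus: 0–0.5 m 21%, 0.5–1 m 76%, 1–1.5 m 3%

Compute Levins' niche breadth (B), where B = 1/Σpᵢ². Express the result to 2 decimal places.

Convert percentages to proportions (divide by 100).
Σpᵢ² = 0.21² + 0.76² + 0.03² = 0.0441 + 0.5776 + 0.0009 = 0.6226
B = 1 / 0.6226 = 1.6062

1.61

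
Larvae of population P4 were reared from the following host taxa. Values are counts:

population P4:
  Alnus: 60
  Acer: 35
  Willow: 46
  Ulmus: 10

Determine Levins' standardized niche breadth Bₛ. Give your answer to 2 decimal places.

0.75

Proportions for population P4 (n=151): 60/151=0.3974, 35/151=0.2318, 46/151=0.3046, 10/151=0.0662
Σpᵢ² = 0.3974² + 0.2318² + 0.3046² + 0.0662² = 0.157927 + 0.053731 + 0.092781 + 0.004382 = 0.308821
B = 1 / 0.308821 = 3.2381
Bₛ = (B − 1)/(n − 1) = (3.2381 − 1)/(4 − 1) = 2.2381/3 = 0.7460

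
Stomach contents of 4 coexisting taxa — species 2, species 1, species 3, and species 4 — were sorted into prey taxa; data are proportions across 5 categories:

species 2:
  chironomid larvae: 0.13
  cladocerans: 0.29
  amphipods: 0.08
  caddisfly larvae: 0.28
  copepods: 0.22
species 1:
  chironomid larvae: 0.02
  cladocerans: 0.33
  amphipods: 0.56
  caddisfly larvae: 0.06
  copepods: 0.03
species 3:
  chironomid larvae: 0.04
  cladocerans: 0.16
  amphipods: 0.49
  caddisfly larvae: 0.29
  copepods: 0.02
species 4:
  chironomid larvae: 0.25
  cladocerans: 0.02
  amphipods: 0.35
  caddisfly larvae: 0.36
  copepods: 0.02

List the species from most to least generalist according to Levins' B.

Σp_2ᵢ² = 0.13² + 0.29² + 0.08² + 0.28² + 0.22² = 0.0169 + 0.0841 + 0.0064 + 0.0784 + 0.0484 = 0.2342
B_2 = 1 / 0.2342 = 4.2699
Σp_1ᵢ² = 0.02² + 0.33² + 0.56² + 0.06² + 0.03² = 0.0004 + 0.1089 + 0.3136 + 0.0036 + 0.0009 = 0.4274
B_1 = 1 / 0.4274 = 2.3397
Σp_3ᵢ² = 0.04² + 0.16² + 0.49² + 0.29² + 0.02² = 0.0016 + 0.0256 + 0.2401 + 0.0841 + 0.0004 = 0.3518
B_3 = 1 / 0.3518 = 2.8425
Σp_4ᵢ² = 0.25² + 0.02² + 0.35² + 0.36² + 0.02² = 0.0625 + 0.0004 + 0.1225 + 0.1296 + 0.0004 = 0.3154
B_4 = 1 / 0.3154 = 3.1706
Ranking by B (broadest → narrowest): species 2 (4.27) > species 4 (3.17) > species 3 (2.84) > species 1 (2.34)

species 2 > species 4 > species 3 > species 1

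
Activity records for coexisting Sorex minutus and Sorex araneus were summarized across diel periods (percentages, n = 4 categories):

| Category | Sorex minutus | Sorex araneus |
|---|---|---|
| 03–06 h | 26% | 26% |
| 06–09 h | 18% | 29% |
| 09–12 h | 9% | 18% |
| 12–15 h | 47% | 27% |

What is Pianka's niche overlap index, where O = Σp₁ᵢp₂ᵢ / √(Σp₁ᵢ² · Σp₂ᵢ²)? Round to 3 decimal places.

0.904

Convert percentages to proportions (divide by 100).
Σ p₁ᵢp₂ᵢ = 0.0676 + 0.0522 + 0.0162 + 0.1269 = 0.2629
Σp_1ᵢ² = 0.26² + 0.18² + 0.09² + 0.47² = 0.0676 + 0.0324 + 0.0081 + 0.2209 = 0.3290
Σp_2ᵢ² = 0.26² + 0.29² + 0.18² + 0.27² = 0.0676 + 0.0841 + 0.0324 + 0.0729 = 0.2570
O = 0.2629 / √(0.3290 × 0.2570) = 0.2629 / 0.290780 = 0.90412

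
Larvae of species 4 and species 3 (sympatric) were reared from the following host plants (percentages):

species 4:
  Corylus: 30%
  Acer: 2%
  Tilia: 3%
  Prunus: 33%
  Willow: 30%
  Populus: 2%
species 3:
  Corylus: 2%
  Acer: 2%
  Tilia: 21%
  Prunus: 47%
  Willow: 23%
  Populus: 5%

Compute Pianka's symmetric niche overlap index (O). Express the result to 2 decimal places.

0.78

Convert percentages to proportions (divide by 100).
Σ p₁ᵢp₂ᵢ = 0.0060 + 0.0004 + 0.0063 + 0.1551 + 0.0690 + 0.0010 = 0.2378
Σp_1ᵢ² = 0.30² + 0.02² + 0.03² + 0.33² + 0.30² + 0.02² = 0.0900 + 0.0004 + 0.0009 + 0.1089 + 0.0900 + 0.0004 = 0.2906
Σp_2ᵢ² = 0.02² + 0.02² + 0.21² + 0.47² + 0.23² + 0.05² = 0.0004 + 0.0004 + 0.0441 + 0.2209 + 0.0529 + 0.0025 = 0.3212
O = 0.2378 / √(0.2906 × 0.3212) = 0.2378 / 0.30552 = 0.7783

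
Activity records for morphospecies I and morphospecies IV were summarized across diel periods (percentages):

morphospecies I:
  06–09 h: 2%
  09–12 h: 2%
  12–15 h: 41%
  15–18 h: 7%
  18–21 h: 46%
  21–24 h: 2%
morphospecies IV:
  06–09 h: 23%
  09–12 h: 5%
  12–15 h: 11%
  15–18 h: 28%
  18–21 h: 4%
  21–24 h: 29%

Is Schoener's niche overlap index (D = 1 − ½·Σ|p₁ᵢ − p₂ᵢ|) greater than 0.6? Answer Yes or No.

Convert percentages to proportions (divide by 100).
Σ|p₁ᵢ − p₂ᵢ| = 0.21 + 0.03 + 0.30 + 0.21 + 0.42 + 0.27 = 1.44
D = 1 − ½ × 1.44 = 1 − 0.720 = 0.2800
D = 0.2800 < 0.6 → No.

No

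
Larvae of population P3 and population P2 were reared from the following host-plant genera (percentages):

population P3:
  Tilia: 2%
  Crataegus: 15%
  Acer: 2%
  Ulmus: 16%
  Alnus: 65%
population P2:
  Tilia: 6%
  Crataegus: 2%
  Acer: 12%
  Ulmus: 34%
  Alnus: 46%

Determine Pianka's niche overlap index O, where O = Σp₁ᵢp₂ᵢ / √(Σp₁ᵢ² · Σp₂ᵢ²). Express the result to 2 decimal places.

Convert percentages to proportions (divide by 100).
Σ p₁ᵢp₂ᵢ = 0.0012 + 0.0030 + 0.0024 + 0.0544 + 0.2990 = 0.3600
Σp_1ᵢ² = 0.02² + 0.15² + 0.02² + 0.16² + 0.65² = 0.0004 + 0.0225 + 0.0004 + 0.0256 + 0.4225 = 0.4714
Σp_2ᵢ² = 0.06² + 0.02² + 0.12² + 0.34² + 0.46² = 0.0036 + 0.0004 + 0.0144 + 0.1156 + 0.2116 = 0.3456
O = 0.3600 / √(0.4714 × 0.3456) = 0.3600 / 0.40363 = 0.8919

0.89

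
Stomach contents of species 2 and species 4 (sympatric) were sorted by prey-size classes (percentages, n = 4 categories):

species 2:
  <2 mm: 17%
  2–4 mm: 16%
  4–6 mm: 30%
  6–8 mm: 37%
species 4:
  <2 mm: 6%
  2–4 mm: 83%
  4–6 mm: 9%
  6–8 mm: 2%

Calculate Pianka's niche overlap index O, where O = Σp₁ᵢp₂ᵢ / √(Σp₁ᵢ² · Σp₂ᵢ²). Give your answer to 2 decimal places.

Convert percentages to proportions (divide by 100).
Σ p₁ᵢp₂ᵢ = 0.0102 + 0.1328 + 0.0270 + 0.0074 = 0.1774
Σp_1ᵢ² = 0.17² + 0.16² + 0.30² + 0.37² = 0.0289 + 0.0256 + 0.0900 + 0.1369 = 0.2814
Σp_2ᵢ² = 0.06² + 0.83² + 0.09² + 0.02² = 0.0036 + 0.6889 + 0.0081 + 0.0004 = 0.7010
O = 0.1774 / √(0.2814 × 0.7010) = 0.1774 / 0.44414 = 0.3994

0.40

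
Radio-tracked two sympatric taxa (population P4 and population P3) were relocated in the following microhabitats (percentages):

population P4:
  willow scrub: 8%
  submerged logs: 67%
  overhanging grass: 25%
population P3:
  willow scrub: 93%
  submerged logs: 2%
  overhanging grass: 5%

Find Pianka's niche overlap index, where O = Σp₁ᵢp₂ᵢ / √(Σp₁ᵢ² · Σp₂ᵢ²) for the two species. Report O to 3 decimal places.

0.150

Convert percentages to proportions (divide by 100).
Σ p₁ᵢp₂ᵢ = 0.0744 + 0.0134 + 0.0125 = 0.1003
Σp_1ᵢ² = 0.08² + 0.67² + 0.25² = 0.0064 + 0.4489 + 0.0625 = 0.5178
Σp_2ᵢ² = 0.93² + 0.02² + 0.05² = 0.8649 + 0.0004 + 0.0025 = 0.8678
O = 0.1003 / √(0.5178 × 0.8678) = 0.1003 / 0.670333 = 0.14963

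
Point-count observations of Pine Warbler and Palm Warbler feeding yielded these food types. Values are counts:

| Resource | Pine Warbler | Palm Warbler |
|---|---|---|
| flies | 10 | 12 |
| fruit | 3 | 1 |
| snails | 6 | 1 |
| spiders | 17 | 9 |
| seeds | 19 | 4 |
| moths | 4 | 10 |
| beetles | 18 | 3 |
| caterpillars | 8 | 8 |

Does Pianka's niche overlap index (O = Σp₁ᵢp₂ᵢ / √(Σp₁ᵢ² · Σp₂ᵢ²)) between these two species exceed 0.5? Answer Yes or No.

Proportions for Pine Warbler (n=85): 10/85=0.1176, 3/85=0.0353, 6/85=0.0706, 17/85=0.2000, 19/85=0.2235, 4/85=0.0471, 18/85=0.2118, 8/85=0.0941
Proportions for Palm Warbler (n=48): 12/48=0.2500, 1/48=0.0208, 1/48=0.0208, 9/48=0.1875, 4/48=0.0833, 10/48=0.2083, 3/48=0.0625, 8/48=0.1667
Σ p₁ᵢp₂ᵢ = 0.029400 + 0.000734 + 0.001468 + 0.037500 + 0.018618 + 0.009811 + 0.013238 + 0.015686 = 0.126455
Σp_1ᵢ² = 0.1176² + 0.0353² + 0.0706² + 0.2000² + 0.2235² + 0.0471² + 0.2118² + 0.0941² = 0.013830 + 0.001246 + 0.004984 + 0.040000 + 0.049952 + 0.002218 + 0.044859 + 0.008855 = 0.165944
Σp_2ᵢ² = 0.2500² + 0.0208² + 0.0208² + 0.1875² + 0.0833² + 0.2083² + 0.0625² + 0.1667² = 0.062500 + 0.000433 + 0.000433 + 0.035156 + 0.006939 + 0.043389 + 0.003906 + 0.027789 = 0.180545
O = 0.126455 / √(0.165944 × 0.180545) = 0.126455 / 0.1730906 = 0.7306
O = 0.7306 > 0.5 → Yes.

Yes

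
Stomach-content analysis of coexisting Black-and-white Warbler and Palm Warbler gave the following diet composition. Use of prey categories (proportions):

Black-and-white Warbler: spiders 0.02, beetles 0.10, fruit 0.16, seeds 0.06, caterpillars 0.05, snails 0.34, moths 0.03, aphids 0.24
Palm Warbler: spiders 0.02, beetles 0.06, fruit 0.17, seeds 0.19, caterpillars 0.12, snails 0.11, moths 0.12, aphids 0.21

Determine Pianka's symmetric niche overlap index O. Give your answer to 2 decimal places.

0.78

Σ p₁ᵢp₂ᵢ = 0.0004 + 0.0060 + 0.0272 + 0.0114 + 0.0060 + 0.0374 + 0.0036 + 0.0504 = 0.1424
Σp_1ᵢ² = 0.02² + 0.10² + 0.16² + 0.06² + 0.05² + 0.34² + 0.03² + 0.24² = 0.0004 + 0.0100 + 0.0256 + 0.0036 + 0.0025 + 0.1156 + 0.0009 + 0.0576 = 0.2162
Σp_2ᵢ² = 0.02² + 0.06² + 0.17² + 0.19² + 0.12² + 0.11² + 0.12² + 0.21² = 0.0004 + 0.0036 + 0.0289 + 0.0361 + 0.0144 + 0.0121 + 0.0144 + 0.0441 = 0.1540
O = 0.1424 / √(0.2162 × 0.1540) = 0.1424 / 0.18247 = 0.7804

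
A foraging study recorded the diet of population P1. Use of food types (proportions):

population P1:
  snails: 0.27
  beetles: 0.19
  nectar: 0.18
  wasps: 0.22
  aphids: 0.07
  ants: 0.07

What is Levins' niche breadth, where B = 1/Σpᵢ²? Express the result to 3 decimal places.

5.010

Σpᵢ² = 0.27² + 0.19² + 0.18² + 0.22² + 0.07² + 0.07² = 0.0729 + 0.0361 + 0.0324 + 0.0484 + 0.0049 + 0.0049 = 0.1996
B = 1 / 0.1996 = 5.01002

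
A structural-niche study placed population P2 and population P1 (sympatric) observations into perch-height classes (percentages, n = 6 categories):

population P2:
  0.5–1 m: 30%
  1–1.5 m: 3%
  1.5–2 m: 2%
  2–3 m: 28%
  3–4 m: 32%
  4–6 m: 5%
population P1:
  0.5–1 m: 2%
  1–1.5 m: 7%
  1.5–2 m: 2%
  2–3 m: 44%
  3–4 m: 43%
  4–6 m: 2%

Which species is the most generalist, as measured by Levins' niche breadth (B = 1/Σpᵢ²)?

Convert percentages to proportions (divide by 100).
Σp_P2ᵢ² = 0.30² + 0.03² + 0.02² + 0.28² + 0.32² + 0.05² = 0.0900 + 0.0009 + 0.0004 + 0.0784 + 0.1024 + 0.0025 = 0.2746
B_P2 = 1 / 0.2746 = 3.6417
Σp_P1ᵢ² = 0.02² + 0.07² + 0.02² + 0.44² + 0.43² + 0.02² = 0.0004 + 0.0049 + 0.0004 + 0.1936 + 0.1849 + 0.0004 = 0.3846
B_P1 = 1 / 0.3846 = 2.6001
Highest B → broadest niche (most generalist): population P2 (B = 3.64).

population P2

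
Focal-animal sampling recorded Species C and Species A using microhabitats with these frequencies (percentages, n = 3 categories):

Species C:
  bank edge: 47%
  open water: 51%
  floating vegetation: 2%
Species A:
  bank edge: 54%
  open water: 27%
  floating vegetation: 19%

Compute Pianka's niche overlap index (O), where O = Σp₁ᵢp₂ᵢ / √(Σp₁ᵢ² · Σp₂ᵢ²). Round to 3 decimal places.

Convert percentages to proportions (divide by 100).
Σ p₁ᵢp₂ᵢ = 0.2538 + 0.1377 + 0.0038 = 0.3953
Σp_1ᵢ² = 0.47² + 0.51² + 0.02² = 0.2209 + 0.2601 + 0.0004 = 0.4814
Σp_2ᵢ² = 0.54² + 0.27² + 0.19² = 0.2916 + 0.0729 + 0.0361 = 0.4006
O = 0.3953 / √(0.4814 × 0.4006) = 0.3953 / 0.439146 = 0.90016

0.900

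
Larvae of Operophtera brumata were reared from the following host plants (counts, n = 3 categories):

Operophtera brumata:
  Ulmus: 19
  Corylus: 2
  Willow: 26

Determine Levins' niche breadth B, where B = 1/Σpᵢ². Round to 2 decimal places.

2.12

Proportions for Operophtera brumata (n=47): 19/47=0.4043, 2/47=0.0426, 26/47=0.5532
Σpᵢ² = 0.4043² + 0.0426² + 0.5532² = 0.163458 + 0.001815 + 0.306030 = 0.471303
B = 1 / 0.471303 = 2.1218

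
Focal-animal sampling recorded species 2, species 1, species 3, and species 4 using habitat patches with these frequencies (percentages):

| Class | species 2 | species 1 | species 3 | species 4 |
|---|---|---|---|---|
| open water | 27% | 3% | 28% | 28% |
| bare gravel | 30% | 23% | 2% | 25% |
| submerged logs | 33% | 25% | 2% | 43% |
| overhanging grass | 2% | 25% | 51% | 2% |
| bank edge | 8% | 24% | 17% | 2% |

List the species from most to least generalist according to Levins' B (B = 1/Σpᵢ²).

species 1 > species 2 > species 4 > species 3

Convert percentages to proportions (divide by 100).
Σp_2ᵢ² = 0.27² + 0.30² + 0.33² + 0.02² + 0.08² = 0.0729 + 0.0900 + 0.1089 + 0.0004 + 0.0064 = 0.2786
B_2 = 1 / 0.2786 = 3.5894
Σp_1ᵢ² = 0.03² + 0.23² + 0.25² + 0.25² + 0.24² = 0.0009 + 0.0529 + 0.0625 + 0.0625 + 0.0576 = 0.2364
B_1 = 1 / 0.2364 = 4.2301
Σp_3ᵢ² = 0.28² + 0.02² + 0.02² + 0.51² + 0.17² = 0.0784 + 0.0004 + 0.0004 + 0.2601 + 0.0289 = 0.3682
B_3 = 1 / 0.3682 = 2.7159
Σp_4ᵢ² = 0.28² + 0.25² + 0.43² + 0.02² + 0.02² = 0.0784 + 0.0625 + 0.1849 + 0.0004 + 0.0004 = 0.3266
B_4 = 1 / 0.3266 = 3.0618
Ranking by B (broadest → narrowest): species 1 (4.23) > species 2 (3.59) > species 4 (3.06) > species 3 (2.72)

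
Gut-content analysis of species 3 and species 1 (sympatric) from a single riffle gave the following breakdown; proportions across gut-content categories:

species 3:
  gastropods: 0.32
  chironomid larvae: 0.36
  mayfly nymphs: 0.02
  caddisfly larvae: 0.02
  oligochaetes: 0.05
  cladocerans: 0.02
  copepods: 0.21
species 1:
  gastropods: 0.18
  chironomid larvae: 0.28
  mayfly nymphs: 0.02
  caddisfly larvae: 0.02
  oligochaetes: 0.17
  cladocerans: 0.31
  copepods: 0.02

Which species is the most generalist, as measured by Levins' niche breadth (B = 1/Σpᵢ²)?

Σp_3ᵢ² = 0.32² + 0.36² + 0.02² + 0.02² + 0.05² + 0.02² + 0.21² = 0.1024 + 0.1296 + 0.0004 + 0.0004 + 0.0025 + 0.0004 + 0.0441 = 0.2798
B_3 = 1 / 0.2798 = 3.5740
Σp_1ᵢ² = 0.18² + 0.28² + 0.02² + 0.02² + 0.17² + 0.31² + 0.02² = 0.0324 + 0.0784 + 0.0004 + 0.0004 + 0.0289 + 0.0961 + 0.0004 = 0.2370
B_1 = 1 / 0.2370 = 4.2194
Highest B → broadest niche (most generalist): species 1 (B = 4.22).

species 1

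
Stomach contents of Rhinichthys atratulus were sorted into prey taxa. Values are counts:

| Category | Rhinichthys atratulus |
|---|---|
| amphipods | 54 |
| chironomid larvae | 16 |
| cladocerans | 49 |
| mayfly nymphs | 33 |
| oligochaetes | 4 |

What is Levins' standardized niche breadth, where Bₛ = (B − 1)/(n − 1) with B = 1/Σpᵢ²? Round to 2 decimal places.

Proportions for Rhinichthys atratulus (n=156): 54/156=0.3462, 16/156=0.1026, 49/156=0.3141, 33/156=0.2115, 4/156=0.0256
Σpᵢ² = 0.3462² + 0.1026² + 0.3141² + 0.2115² + 0.0256² = 0.119854 + 0.010527 + 0.098659 + 0.044732 + 0.000655 = 0.274427
B = 1 / 0.274427 = 3.6440
Bₛ = (B − 1)/(n − 1) = (3.6440 − 1)/(5 − 1) = 2.6440/4 = 0.6610

0.66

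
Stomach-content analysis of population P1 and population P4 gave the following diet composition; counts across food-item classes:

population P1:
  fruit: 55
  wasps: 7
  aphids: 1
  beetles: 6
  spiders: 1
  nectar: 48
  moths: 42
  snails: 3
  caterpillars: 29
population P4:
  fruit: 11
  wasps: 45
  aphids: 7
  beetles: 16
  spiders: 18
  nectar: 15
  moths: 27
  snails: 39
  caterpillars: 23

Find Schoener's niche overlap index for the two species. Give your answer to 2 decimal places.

0.47

Proportions for population P1 (n=192): 55/192=0.2865, 7/192=0.0365, 1/192=0.0052, 6/192=0.0313, 1/192=0.0052, 48/192=0.2500, 42/192=0.2188, 3/192=0.0156, 29/192=0.1510
Proportions for population P4 (n=201): 11/201=0.0547, 45/201=0.2239, 7/201=0.0348, 16/201=0.0796, 18/201=0.0896, 15/201=0.0746, 27/201=0.1343, 39/201=0.1940, 23/201=0.1144
Σ|p₁ᵢ − p₂ᵢ| = 0.2318 + 0.1874 + 0.0296 + 0.0483 + 0.0844 + 0.1754 + 0.0845 + 0.1784 + 0.0366 = 1.0564
D = 1 − ½ × 1.0564 = 1 − 0.52820 = 0.47180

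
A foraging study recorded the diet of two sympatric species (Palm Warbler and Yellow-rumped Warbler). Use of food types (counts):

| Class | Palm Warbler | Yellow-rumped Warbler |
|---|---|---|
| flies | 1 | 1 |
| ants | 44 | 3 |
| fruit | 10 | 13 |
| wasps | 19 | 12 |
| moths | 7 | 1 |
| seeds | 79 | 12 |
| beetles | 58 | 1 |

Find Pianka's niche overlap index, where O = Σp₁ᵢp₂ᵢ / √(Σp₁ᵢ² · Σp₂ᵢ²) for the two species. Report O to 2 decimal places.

Proportions for Palm Warbler (n=218): 1/218=0.0046, 44/218=0.2018, 10/218=0.0459, 19/218=0.0872, 7/218=0.0321, 79/218=0.3624, 58/218=0.2661
Proportions for Yellow-rumped Warbler (n=43): 1/43=0.0233, 3/43=0.0698, 13/43=0.3023, 12/43=0.2791, 1/43=0.0233, 12/43=0.2791, 1/43=0.0233
Σ p₁ᵢp₂ᵢ = 0.000107 + 0.014086 + 0.013876 + 0.024338 + 0.000748 + 0.101146 + 0.006200 = 0.160501
Σp_1ᵢ² = 0.0046² + 0.2018² + 0.0459² + 0.0872² + 0.0321² + 0.3624² + 0.2661² = 0.000021 + 0.040723 + 0.002107 + 0.007604 + 0.001030 + 0.131334 + 0.070809 = 0.253628
Σp_2ᵢ² = 0.0233² + 0.0698² + 0.3023² + 0.2791² + 0.0233² + 0.2791² + 0.0233² = 0.000543 + 0.004872 + 0.091385 + 0.077897 + 0.000543 + 0.077897 + 0.000543 = 0.253680
O = 0.160501 / √(0.253628 × 0.253680) = 0.160501 / 0.2536540 = 0.6328

0.63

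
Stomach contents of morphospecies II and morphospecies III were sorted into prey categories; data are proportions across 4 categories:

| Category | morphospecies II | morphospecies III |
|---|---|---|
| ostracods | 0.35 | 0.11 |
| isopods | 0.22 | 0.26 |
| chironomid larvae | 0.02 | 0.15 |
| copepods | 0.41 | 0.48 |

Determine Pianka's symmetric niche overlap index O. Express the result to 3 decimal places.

Σ p₁ᵢp₂ᵢ = 0.0385 + 0.0572 + 0.0030 + 0.1968 = 0.2955
Σp_1ᵢ² = 0.35² + 0.22² + 0.02² + 0.41² = 0.1225 + 0.0484 + 0.0004 + 0.1681 = 0.3394
Σp_2ᵢ² = 0.11² + 0.26² + 0.15² + 0.48² = 0.0121 + 0.0676 + 0.0225 + 0.2304 = 0.3326
O = 0.2955 / √(0.3394 × 0.3326) = 0.2955 / 0.335983 = 0.87951

0.880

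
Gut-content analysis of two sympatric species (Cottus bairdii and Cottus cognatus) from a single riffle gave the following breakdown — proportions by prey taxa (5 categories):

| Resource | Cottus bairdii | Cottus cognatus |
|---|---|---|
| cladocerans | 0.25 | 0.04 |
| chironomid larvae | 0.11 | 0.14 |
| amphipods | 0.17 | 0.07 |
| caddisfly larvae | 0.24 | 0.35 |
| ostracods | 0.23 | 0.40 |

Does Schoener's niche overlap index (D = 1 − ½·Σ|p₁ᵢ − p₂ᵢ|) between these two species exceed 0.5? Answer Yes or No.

Yes

Σ|p₁ᵢ − p₂ᵢ| = 0.21 + 0.03 + 0.10 + 0.11 + 0.17 = 0.62
D = 1 − ½ × 0.62 = 1 − 0.310 = 0.6900
D = 0.6900 > 0.5 → Yes.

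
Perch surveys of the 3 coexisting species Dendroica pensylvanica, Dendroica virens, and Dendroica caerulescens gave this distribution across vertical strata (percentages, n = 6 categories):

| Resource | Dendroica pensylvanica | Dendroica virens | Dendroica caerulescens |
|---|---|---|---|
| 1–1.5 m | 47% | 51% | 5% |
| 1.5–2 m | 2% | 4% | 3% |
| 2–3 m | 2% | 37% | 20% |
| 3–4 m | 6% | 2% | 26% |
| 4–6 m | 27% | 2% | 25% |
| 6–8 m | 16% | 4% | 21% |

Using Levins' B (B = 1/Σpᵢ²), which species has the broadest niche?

Dendroica caerulescens

Convert percentages to proportions (divide by 100).
Σp_pensᵢ² = 0.47² + 0.02² + 0.02² + 0.06² + 0.27² + 0.16² = 0.2209 + 0.0004 + 0.0004 + 0.0036 + 0.0729 + 0.0256 = 0.3238
B_pens = 1 / 0.3238 = 3.0883
Σp_vireᵢ² = 0.51² + 0.04² + 0.37² + 0.02² + 0.02² + 0.04² = 0.2601 + 0.0016 + 0.1369 + 0.0004 + 0.0004 + 0.0016 = 0.4010
B_vire = 1 / 0.4010 = 2.4938
Σp_caerᵢ² = 0.05² + 0.03² + 0.20² + 0.26² + 0.25² + 0.21² = 0.0025 + 0.0009 + 0.0400 + 0.0676 + 0.0625 + 0.0441 = 0.2176
B_caer = 1 / 0.2176 = 4.5956
Highest B → broadest niche (most generalist): Dendroica caerulescens (B = 4.60).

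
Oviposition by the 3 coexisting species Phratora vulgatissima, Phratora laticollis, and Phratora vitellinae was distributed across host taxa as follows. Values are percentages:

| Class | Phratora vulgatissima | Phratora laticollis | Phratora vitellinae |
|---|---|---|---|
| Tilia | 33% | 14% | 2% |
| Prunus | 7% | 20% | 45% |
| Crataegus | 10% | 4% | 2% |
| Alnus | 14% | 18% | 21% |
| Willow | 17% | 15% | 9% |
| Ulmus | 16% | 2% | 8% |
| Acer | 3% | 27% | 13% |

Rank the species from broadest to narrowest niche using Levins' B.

Phratora laticollis > Phratora vulgatissima > Phratora vitellinae

Convert percentages to proportions (divide by 100).
Σp_vulgᵢ² = 0.33² + 0.07² + 0.10² + 0.14² + 0.17² + 0.16² + 0.03² = 0.1089 + 0.0049 + 0.0100 + 0.0196 + 0.0289 + 0.0256 + 0.0009 = 0.1988
B_vulg = 1 / 0.1988 = 5.0302
Σp_latiᵢ² = 0.14² + 0.20² + 0.04² + 0.18² + 0.15² + 0.02² + 0.27² = 0.0196 + 0.0400 + 0.0016 + 0.0324 + 0.0225 + 0.0004 + 0.0729 = 0.1894
B_lati = 1 / 0.1894 = 5.2798
Σp_viteᵢ² = 0.02² + 0.45² + 0.02² + 0.21² + 0.09² + 0.08² + 0.13² = 0.0004 + 0.2025 + 0.0004 + 0.0441 + 0.0081 + 0.0064 + 0.0169 = 0.2788
B_vite = 1 / 0.2788 = 3.5868
Ranking by B (broadest → narrowest): Phratora laticollis (5.28) > Phratora vulgatissima (5.03) > Phratora vitellinae (3.59)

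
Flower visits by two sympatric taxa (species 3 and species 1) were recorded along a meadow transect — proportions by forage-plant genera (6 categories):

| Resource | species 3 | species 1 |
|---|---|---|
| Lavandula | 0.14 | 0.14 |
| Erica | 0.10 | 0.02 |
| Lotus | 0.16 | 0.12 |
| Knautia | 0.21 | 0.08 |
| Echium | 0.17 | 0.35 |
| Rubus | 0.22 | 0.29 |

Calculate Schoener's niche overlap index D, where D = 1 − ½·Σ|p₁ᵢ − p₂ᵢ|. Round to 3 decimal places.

Σ|p₁ᵢ − p₂ᵢ| = 0.00 + 0.08 + 0.04 + 0.13 + 0.18 + 0.07 = 0.50
D = 1 − ½ × 0.50 = 1 − 0.250 = 0.75000

0.750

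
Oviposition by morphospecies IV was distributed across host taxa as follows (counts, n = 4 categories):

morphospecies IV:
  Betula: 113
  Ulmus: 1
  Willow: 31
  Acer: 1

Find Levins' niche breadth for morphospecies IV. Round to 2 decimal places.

Proportions for morphospecies IV (n=146): 113/146=0.7740, 1/146=0.0068, 31/146=0.2123, 1/146=0.0068
Σpᵢ² = 0.7740² + 0.0068² + 0.2123² + 0.0068² = 0.599076 + 0.000046 + 0.045071 + 0.000046 = 0.644239
B = 1 / 0.644239 = 1.5522

1.55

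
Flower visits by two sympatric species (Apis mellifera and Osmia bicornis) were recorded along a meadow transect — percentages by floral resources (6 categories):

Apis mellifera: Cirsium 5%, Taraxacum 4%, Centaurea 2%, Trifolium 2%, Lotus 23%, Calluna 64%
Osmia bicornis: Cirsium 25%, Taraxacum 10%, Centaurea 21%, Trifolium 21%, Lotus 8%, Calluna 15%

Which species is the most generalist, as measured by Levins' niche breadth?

Convert percentages to proportions (divide by 100).
Σp_mellᵢ² = 0.05² + 0.04² + 0.02² + 0.02² + 0.23² + 0.64² = 0.0025 + 0.0016 + 0.0004 + 0.0004 + 0.0529 + 0.4096 = 0.4674
B_mell = 1 / 0.4674 = 2.1395
Σp_bicoᵢ² = 0.25² + 0.10² + 0.21² + 0.21² + 0.08² + 0.15² = 0.0625 + 0.0100 + 0.0441 + 0.0441 + 0.0064 + 0.0225 = 0.1896
B_bico = 1 / 0.1896 = 5.2743
Highest B → broadest niche (most generalist): Osmia bicornis (B = 5.27).

Osmia bicornis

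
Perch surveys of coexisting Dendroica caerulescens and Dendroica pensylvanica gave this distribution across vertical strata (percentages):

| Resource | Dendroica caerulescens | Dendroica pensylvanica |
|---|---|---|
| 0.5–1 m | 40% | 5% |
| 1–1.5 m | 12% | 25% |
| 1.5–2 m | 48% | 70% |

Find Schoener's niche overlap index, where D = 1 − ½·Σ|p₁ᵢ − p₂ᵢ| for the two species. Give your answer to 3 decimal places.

0.650

Convert percentages to proportions (divide by 100).
Σ|p₁ᵢ − p₂ᵢ| = 0.35 + 0.13 + 0.22 = 0.70
D = 1 − ½ × 0.70 = 1 − 0.350 = 0.65000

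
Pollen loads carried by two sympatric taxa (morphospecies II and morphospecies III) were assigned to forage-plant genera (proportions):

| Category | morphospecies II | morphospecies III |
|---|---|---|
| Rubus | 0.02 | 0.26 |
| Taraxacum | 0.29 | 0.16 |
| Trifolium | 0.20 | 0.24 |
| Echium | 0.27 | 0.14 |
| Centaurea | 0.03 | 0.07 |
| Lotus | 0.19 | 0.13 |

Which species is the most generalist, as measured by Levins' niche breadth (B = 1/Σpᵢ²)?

Σp_IIᵢ² = 0.02² + 0.29² + 0.20² + 0.27² + 0.03² + 0.19² = 0.0004 + 0.0841 + 0.0400 + 0.0729 + 0.0009 + 0.0361 = 0.2344
B_II = 1 / 0.2344 = 4.2662
Σp_IIIᵢ² = 0.26² + 0.16² + 0.24² + 0.14² + 0.07² + 0.13² = 0.0676 + 0.0256 + 0.0576 + 0.0196 + 0.0049 + 0.0169 = 0.1922
B_III = 1 / 0.1922 = 5.2029
Highest B → broadest niche (most generalist): morphospecies III (B = 5.20).

morphospecies III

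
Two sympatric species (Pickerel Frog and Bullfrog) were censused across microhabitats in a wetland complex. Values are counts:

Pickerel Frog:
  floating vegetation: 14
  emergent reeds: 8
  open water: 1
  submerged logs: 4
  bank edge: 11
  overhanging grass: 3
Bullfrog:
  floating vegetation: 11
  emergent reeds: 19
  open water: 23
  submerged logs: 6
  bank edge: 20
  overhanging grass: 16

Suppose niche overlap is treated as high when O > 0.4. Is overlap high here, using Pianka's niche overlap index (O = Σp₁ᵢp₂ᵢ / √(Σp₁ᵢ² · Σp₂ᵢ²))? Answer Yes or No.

Proportions for Pickerel Frog (n=41): 14/41=0.3415, 8/41=0.1951, 1/41=0.0244, 4/41=0.0976, 11/41=0.2683, 3/41=0.0732
Proportions for Bullfrog (n=95): 11/95=0.1158, 19/95=0.2000, 23/95=0.2421, 6/95=0.0632, 20/95=0.2105, 16/95=0.1684
Σ p₁ᵢp₂ᵢ = 0.039546 + 0.039020 + 0.005907 + 0.006168 + 0.056477 + 0.012327 = 0.159445
Σp_1ᵢ² = 0.3415² + 0.1951² + 0.0244² + 0.0976² + 0.2683² + 0.0732² = 0.116622 + 0.038064 + 0.000595 + 0.009526 + 0.071985 + 0.005358 = 0.242150
Σp_2ᵢ² = 0.1158² + 0.2000² + 0.2421² + 0.0632² + 0.2105² + 0.1684² = 0.013410 + 0.040000 + 0.058612 + 0.003994 + 0.044310 + 0.028359 = 0.188685
O = 0.159445 / √(0.242150 × 0.188685) = 0.159445 / 0.2137524 = 0.7459
O = 0.7459 > 0.4 → Yes.

Yes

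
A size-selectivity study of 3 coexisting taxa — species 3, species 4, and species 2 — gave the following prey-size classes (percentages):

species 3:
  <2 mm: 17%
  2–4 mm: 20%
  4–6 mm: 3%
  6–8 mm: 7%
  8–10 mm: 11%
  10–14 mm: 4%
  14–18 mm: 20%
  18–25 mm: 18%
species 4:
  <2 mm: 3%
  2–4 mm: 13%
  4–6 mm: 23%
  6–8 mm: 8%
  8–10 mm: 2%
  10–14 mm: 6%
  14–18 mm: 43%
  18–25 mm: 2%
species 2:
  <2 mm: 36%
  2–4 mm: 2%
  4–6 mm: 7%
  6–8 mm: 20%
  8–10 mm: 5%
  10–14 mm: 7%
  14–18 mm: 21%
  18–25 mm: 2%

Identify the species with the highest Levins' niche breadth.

Convert percentages to proportions (divide by 100).
Σp_3ᵢ² = 0.17² + 0.20² + 0.03² + 0.07² + 0.11² + 0.04² + 0.20² + 0.18² = 0.0289 + 0.0400 + 0.0009 + 0.0049 + 0.0121 + 0.0016 + 0.0400 + 0.0324 = 0.1608
B_3 = 1 / 0.1608 = 6.2189
Σp_4ᵢ² = 0.03² + 0.13² + 0.23² + 0.08² + 0.02² + 0.06² + 0.43² + 0.02² = 0.0009 + 0.0169 + 0.0529 + 0.0064 + 0.0004 + 0.0036 + 0.1849 + 0.0004 = 0.2664
B_4 = 1 / 0.2664 = 3.7538
Σp_2ᵢ² = 0.36² + 0.02² + 0.07² + 0.20² + 0.05² + 0.07² + 0.21² + 0.02² = 0.1296 + 0.0004 + 0.0049 + 0.0400 + 0.0025 + 0.0049 + 0.0441 + 0.0004 = 0.2268
B_2 = 1 / 0.2268 = 4.4092
Highest B → broadest niche (most generalist): species 3 (B = 6.22).

species 3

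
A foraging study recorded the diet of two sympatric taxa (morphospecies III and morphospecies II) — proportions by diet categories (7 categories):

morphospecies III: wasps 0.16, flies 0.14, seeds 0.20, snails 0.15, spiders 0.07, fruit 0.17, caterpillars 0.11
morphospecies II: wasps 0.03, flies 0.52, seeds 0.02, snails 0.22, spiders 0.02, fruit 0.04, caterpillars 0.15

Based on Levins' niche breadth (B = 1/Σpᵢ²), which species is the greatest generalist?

Σp_IIIᵢ² = 0.16² + 0.14² + 0.20² + 0.15² + 0.07² + 0.17² + 0.11² = 0.0256 + 0.0196 + 0.0400 + 0.0225 + 0.0049 + 0.0289 + 0.0121 = 0.1536
B_III = 1 / 0.1536 = 6.5104
Σp_IIᵢ² = 0.03² + 0.52² + 0.02² + 0.22² + 0.02² + 0.04² + 0.15² = 0.0009 + 0.2704 + 0.0004 + 0.0484 + 0.0004 + 0.0016 + 0.0225 = 0.3446
B_II = 1 / 0.3446 = 2.9019
Highest B → broadest niche (most generalist): morphospecies III (B = 6.51).

morphospecies III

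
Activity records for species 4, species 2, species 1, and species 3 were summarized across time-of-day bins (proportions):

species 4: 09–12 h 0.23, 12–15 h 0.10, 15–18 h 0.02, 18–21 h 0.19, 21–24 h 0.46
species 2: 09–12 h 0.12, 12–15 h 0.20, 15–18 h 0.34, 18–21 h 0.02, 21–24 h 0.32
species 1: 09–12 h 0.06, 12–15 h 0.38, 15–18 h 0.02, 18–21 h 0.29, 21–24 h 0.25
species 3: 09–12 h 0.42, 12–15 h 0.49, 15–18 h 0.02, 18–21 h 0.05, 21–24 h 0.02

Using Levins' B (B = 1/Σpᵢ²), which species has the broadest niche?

Σp_4ᵢ² = 0.23² + 0.10² + 0.02² + 0.19² + 0.46² = 0.0529 + 0.0100 + 0.0004 + 0.0361 + 0.2116 = 0.3110
B_4 = 1 / 0.3110 = 3.2154
Σp_2ᵢ² = 0.12² + 0.20² + 0.34² + 0.02² + 0.32² = 0.0144 + 0.0400 + 0.1156 + 0.0004 + 0.1024 = 0.2728
B_2 = 1 / 0.2728 = 3.6657
Σp_1ᵢ² = 0.06² + 0.38² + 0.02² + 0.29² + 0.25² = 0.0036 + 0.1444 + 0.0004 + 0.0841 + 0.0625 = 0.2950
B_1 = 1 / 0.2950 = 3.3898
Σp_3ᵢ² = 0.42² + 0.49² + 0.02² + 0.05² + 0.02² = 0.1764 + 0.2401 + 0.0004 + 0.0025 + 0.0004 = 0.4198
B_3 = 1 / 0.4198 = 2.3821
Highest B → broadest niche (most generalist): species 2 (B = 3.67).

species 2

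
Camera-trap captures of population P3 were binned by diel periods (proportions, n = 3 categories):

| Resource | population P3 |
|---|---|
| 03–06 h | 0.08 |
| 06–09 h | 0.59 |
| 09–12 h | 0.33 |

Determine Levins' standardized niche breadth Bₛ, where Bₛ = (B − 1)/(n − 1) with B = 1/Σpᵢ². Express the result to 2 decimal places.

0.58

Σpᵢ² = 0.08² + 0.59² + 0.33² = 0.0064 + 0.3481 + 0.1089 = 0.4634
B = 1 / 0.4634 = 2.1580
Bₛ = (B − 1)/(n − 1) = (2.1580 − 1)/(3 − 1) = 1.1580/2 = 0.5790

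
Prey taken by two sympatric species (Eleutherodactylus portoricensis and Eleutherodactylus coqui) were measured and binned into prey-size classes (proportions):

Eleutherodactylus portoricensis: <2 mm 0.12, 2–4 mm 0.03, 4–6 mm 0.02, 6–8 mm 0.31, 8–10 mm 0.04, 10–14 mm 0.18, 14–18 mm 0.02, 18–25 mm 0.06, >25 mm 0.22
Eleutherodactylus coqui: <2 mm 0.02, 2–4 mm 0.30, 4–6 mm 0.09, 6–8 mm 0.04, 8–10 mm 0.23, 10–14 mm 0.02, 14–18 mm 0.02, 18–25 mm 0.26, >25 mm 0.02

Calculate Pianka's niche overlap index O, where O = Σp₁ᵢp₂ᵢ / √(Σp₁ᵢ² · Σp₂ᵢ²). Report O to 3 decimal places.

0.280

Σ p₁ᵢp₂ᵢ = 0.0024 + 0.0090 + 0.0018 + 0.0124 + 0.0092 + 0.0036 + 0.0004 + 0.0156 + 0.0044 = 0.0588
Σp_1ᵢ² = 0.12² + 0.03² + 0.02² + 0.31² + 0.04² + 0.18² + 0.02² + 0.06² + 0.22² = 0.0144 + 0.0009 + 0.0004 + 0.0961 + 0.0016 + 0.0324 + 0.0004 + 0.0036 + 0.0484 = 0.1982
Σp_2ᵢ² = 0.02² + 0.30² + 0.09² + 0.04² + 0.23² + 0.02² + 0.02² + 0.26² + 0.02² = 0.0004 + 0.0900 + 0.0081 + 0.0016 + 0.0529 + 0.0004 + 0.0004 + 0.0676 + 0.0004 = 0.2218
O = 0.0588 / √(0.1982 × 0.2218) = 0.0588 / 0.209668 = 0.28044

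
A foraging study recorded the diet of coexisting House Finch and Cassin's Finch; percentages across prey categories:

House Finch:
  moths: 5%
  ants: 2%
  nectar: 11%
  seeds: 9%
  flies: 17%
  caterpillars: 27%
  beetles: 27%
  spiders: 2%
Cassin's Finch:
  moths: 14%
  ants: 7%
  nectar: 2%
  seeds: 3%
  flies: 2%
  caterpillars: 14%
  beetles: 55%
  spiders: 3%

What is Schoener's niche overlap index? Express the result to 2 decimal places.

0.57

Convert percentages to proportions (divide by 100).
Σ|p₁ᵢ − p₂ᵢ| = 0.09 + 0.05 + 0.09 + 0.06 + 0.15 + 0.13 + 0.28 + 0.01 = 0.86
D = 1 − ½ × 0.86 = 1 − 0.430 = 0.5700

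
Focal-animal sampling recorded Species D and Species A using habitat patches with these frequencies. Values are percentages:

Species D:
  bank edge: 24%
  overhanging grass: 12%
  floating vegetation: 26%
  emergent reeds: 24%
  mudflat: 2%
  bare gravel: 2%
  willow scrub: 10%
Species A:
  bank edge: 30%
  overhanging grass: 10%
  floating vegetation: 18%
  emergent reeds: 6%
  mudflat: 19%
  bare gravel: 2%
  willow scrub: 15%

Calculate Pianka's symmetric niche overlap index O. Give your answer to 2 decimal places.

Convert percentages to proportions (divide by 100).
Σ p₁ᵢp₂ᵢ = 0.0720 + 0.0120 + 0.0468 + 0.0144 + 0.0038 + 0.0004 + 0.0150 = 0.1644
Σp_1ᵢ² = 0.24² + 0.12² + 0.26² + 0.24² + 0.02² + 0.02² + 0.10² = 0.0576 + 0.0144 + 0.0676 + 0.0576 + 0.0004 + 0.0004 + 0.0100 = 0.2080
Σp_2ᵢ² = 0.30² + 0.10² + 0.18² + 0.06² + 0.19² + 0.02² + 0.15² = 0.0900 + 0.0100 + 0.0324 + 0.0036 + 0.0361 + 0.0004 + 0.0225 = 0.1950
O = 0.1644 / √(0.2080 × 0.1950) = 0.1644 / 0.20140 = 0.8163

0.82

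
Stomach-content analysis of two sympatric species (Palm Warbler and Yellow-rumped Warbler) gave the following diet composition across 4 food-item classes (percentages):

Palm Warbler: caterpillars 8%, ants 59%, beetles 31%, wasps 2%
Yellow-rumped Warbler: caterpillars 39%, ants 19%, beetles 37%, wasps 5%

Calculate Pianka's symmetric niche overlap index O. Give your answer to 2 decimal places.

Convert percentages to proportions (divide by 100).
Σ p₁ᵢp₂ᵢ = 0.0312 + 0.1121 + 0.1147 + 0.0010 = 0.2590
Σp_1ᵢ² = 0.08² + 0.59² + 0.31² + 0.02² = 0.0064 + 0.3481 + 0.0961 + 0.0004 = 0.4510
Σp_2ᵢ² = 0.39² + 0.19² + 0.37² + 0.05² = 0.1521 + 0.0361 + 0.1369 + 0.0025 = 0.3276
O = 0.2590 / √(0.4510 × 0.3276) = 0.2590 / 0.38438 = 0.6738

0.67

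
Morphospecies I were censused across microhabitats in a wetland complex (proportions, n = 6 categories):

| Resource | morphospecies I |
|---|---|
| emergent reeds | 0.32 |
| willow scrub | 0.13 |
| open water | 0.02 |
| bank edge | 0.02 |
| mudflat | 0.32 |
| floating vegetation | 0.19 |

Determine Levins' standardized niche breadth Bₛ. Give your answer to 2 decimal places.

0.57

Σpᵢ² = 0.32² + 0.13² + 0.02² + 0.02² + 0.32² + 0.19² = 0.1024 + 0.0169 + 0.0004 + 0.0004 + 0.1024 + 0.0361 = 0.2586
B = 1 / 0.2586 = 3.8670
Bₛ = (B − 1)/(n − 1) = (3.8670 − 1)/(6 − 1) = 2.8670/5 = 0.5734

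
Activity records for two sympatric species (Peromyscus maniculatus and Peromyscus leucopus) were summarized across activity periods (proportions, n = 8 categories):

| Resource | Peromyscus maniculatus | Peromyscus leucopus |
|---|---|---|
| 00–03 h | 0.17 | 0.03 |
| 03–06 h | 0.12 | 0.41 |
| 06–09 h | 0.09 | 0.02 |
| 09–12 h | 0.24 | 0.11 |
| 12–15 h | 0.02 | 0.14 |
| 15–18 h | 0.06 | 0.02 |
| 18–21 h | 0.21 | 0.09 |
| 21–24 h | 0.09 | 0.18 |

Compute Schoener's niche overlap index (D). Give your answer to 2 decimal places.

0.50

Σ|p₁ᵢ − p₂ᵢ| = 0.14 + 0.29 + 0.07 + 0.13 + 0.12 + 0.04 + 0.12 + 0.09 = 1.00
D = 1 − ½ × 1.00 = 1 − 0.500 = 0.5000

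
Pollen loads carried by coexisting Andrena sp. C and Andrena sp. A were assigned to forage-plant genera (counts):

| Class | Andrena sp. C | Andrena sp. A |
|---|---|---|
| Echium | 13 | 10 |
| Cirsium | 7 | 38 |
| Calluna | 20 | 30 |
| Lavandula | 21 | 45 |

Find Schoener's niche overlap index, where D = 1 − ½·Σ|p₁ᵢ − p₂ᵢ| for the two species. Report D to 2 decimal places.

Proportions for Andrena sp. C (n=61): 13/61=0.2131, 7/61=0.1148, 20/61=0.3279, 21/61=0.3443
Proportions for Andrena sp. A (n=123): 10/123=0.0813, 38/123=0.3089, 30/123=0.2439, 45/123=0.3659
Σ|p₁ᵢ − p₂ᵢ| = 0.1318 + 0.1941 + 0.0840 + 0.0216 = 0.4315
D = 1 − ½ × 0.4315 = 1 − 0.21575 = 0.78425

0.78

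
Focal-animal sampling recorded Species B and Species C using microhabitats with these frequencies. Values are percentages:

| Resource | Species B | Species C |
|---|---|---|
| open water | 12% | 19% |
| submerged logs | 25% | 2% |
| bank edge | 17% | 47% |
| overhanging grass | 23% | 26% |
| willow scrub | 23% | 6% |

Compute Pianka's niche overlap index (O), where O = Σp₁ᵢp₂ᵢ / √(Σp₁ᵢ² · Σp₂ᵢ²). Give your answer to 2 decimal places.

0.69

Convert percentages to proportions (divide by 100).
Σ p₁ᵢp₂ᵢ = 0.0228 + 0.0050 + 0.0799 + 0.0598 + 0.0138 = 0.1813
Σp_1ᵢ² = 0.12² + 0.25² + 0.17² + 0.23² + 0.23² = 0.0144 + 0.0625 + 0.0289 + 0.0529 + 0.0529 = 0.2116
Σp_2ᵢ² = 0.19² + 0.02² + 0.47² + 0.26² + 0.06² = 0.0361 + 0.0004 + 0.2209 + 0.0676 + 0.0036 = 0.3286
O = 0.1813 / √(0.2116 × 0.3286) = 0.1813 / 0.26369 = 0.6875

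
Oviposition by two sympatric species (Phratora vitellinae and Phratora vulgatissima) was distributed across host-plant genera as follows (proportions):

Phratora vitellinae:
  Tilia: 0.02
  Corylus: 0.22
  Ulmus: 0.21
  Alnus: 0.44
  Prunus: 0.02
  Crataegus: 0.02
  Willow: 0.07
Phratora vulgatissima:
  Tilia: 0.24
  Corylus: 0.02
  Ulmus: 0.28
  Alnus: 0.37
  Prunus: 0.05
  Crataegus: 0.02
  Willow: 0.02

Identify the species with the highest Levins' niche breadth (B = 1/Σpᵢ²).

Phratora vulgatissima

Σp_viteᵢ² = 0.02² + 0.22² + 0.21² + 0.44² + 0.02² + 0.02² + 0.07² = 0.0004 + 0.0484 + 0.0441 + 0.1936 + 0.0004 + 0.0004 + 0.0049 = 0.2922
B_vite = 1 / 0.2922 = 3.4223
Σp_vulgᵢ² = 0.24² + 0.02² + 0.28² + 0.37² + 0.05² + 0.02² + 0.02² = 0.0576 + 0.0004 + 0.0784 + 0.1369 + 0.0025 + 0.0004 + 0.0004 = 0.2766
B_vulg = 1 / 0.2766 = 3.6153
Highest B → broadest niche (most generalist): Phratora vulgatissima (B = 3.62).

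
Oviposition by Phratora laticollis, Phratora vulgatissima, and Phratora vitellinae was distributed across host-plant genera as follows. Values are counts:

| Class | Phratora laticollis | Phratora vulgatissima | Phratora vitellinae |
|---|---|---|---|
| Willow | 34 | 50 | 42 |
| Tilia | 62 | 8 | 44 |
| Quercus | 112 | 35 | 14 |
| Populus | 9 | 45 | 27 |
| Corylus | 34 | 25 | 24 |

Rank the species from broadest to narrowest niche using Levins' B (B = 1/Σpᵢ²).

Proportions for Phratora laticollis (n=251): 34/251=0.1355, 62/251=0.2470, 112/251=0.4462, 9/251=0.0359, 34/251=0.1355
Proportions for Phratora vulgatissima (n=163): 50/163=0.3067, 8/163=0.0491, 35/163=0.2147, 45/163=0.2761, 25/163=0.1534
Proportions for Phratora vitellinae (n=151): 42/151=0.2781, 44/151=0.2914, 14/151=0.0927, 27/151=0.1788, 24/151=0.1589
Σp_latiᵢ² = 0.1355² + 0.2470² + 0.4462² + 0.0359² + 0.1355² = 0.018360 + 0.061009 + 0.199094 + 0.001289 + 0.018360 = 0.298112
B_lati = 1 / 0.298112 = 3.3544
Σp_vulgᵢ² = 0.3067² + 0.0491² + 0.2147² + 0.2761² + 0.1534² = 0.094065 + 0.002411 + 0.046096 + 0.076231 + 0.023532 = 0.242335
B_vulg = 1 / 0.242335 = 4.1265
Σp_viteᵢ² = 0.2781² + 0.2914² + 0.0927² + 0.1788² + 0.1589² = 0.077340 + 0.084914 + 0.008593 + 0.031969 + 0.025249 = 0.228065
B_vite = 1 / 0.228065 = 4.3847
Ranking by B (broadest → narrowest): Phratora vitellinae (4.38) > Phratora vulgatissima (4.13) > Phratora laticollis (3.35)

Phratora vitellinae > Phratora vulgatissima > Phratora laticollis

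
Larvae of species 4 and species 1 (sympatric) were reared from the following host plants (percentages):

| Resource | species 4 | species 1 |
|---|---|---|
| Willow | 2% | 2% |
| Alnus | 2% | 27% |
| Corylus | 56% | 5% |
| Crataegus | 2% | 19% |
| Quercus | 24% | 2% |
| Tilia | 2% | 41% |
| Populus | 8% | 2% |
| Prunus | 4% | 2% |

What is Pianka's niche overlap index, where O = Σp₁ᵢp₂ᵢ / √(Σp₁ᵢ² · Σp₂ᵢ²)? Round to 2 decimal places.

0.16

Convert percentages to proportions (divide by 100).
Σ p₁ᵢp₂ᵢ = 0.0004 + 0.0054 + 0.0280 + 0.0038 + 0.0048 + 0.0082 + 0.0016 + 0.0008 = 0.0530
Σp_1ᵢ² = 0.02² + 0.02² + 0.56² + 0.02² + 0.24² + 0.02² + 0.08² + 0.04² = 0.0004 + 0.0004 + 0.3136 + 0.0004 + 0.0576 + 0.0004 + 0.0064 + 0.0016 = 0.3808
Σp_2ᵢ² = 0.02² + 0.27² + 0.05² + 0.19² + 0.02² + 0.41² + 0.02² + 0.02² = 0.0004 + 0.0729 + 0.0025 + 0.0361 + 0.0004 + 0.1681 + 0.0004 + 0.0004 = 0.2812
O = 0.0530 / √(0.3808 × 0.2812) = 0.0530 / 0.32723 = 0.1620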